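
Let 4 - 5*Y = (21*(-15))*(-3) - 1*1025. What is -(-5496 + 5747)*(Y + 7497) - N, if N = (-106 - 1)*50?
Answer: -9403069/5 ≈ -1.8806e+6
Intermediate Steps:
Y = 84/5 (Y = ⅘ - ((21*(-15))*(-3) - 1*1025)/5 = ⅘ - (-315*(-3) - 1025)/5 = ⅘ - (945 - 1025)/5 = ⅘ - ⅕*(-80) = ⅘ + 16 = 84/5 ≈ 16.800)
N = -5350 (N = -107*50 = -5350)
-(-5496 + 5747)*(Y + 7497) - N = -(-5496 + 5747)*(84/5 + 7497) - 1*(-5350) = -251*37569/5 + 5350 = -1*9429819/5 + 5350 = -9429819/5 + 5350 = -9403069/5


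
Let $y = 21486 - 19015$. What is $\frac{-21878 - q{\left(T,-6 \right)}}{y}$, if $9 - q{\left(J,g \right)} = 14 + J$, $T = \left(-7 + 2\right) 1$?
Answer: $- \frac{21878}{2471} \approx -8.8539$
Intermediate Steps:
$y = 2471$ ($y = 21486 - 19015 = 2471$)
$T = -5$ ($T = \left(-5\right) 1 = -5$)
$q{\left(J,g \right)} = -5 - J$ ($q{\left(J,g \right)} = 9 - \left(14 + J\right) = -5 - J$)
$\frac{-21878 - q{\left(T,-6 \right)}}{y} = \frac{-21878 - \left(-5 - -5\right)}{2471} = \left(-21878 - \left(-5 + 5\right)\right) \frac{1}{2471} = \left(-21878 - 0\right) \frac{1}{2471} = \left(-21878 + 0\right) \frac{1}{2471} = \left(-21878\right) \frac{1}{2471} = - \frac{21878}{2471}$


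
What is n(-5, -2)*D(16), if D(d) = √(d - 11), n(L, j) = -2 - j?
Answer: 0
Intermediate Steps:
D(d) = √(-11 + d)
n(-5, -2)*D(16) = (-2 - 1*(-2))*√(-11 + 16) = (-2 + 2)*√5 = 0*√5 = 0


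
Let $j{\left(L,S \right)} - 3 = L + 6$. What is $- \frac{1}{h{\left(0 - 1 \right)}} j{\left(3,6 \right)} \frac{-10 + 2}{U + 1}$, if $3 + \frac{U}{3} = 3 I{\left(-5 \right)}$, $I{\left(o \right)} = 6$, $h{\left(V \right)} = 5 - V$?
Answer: $\frac{8}{23} \approx 0.34783$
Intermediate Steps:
$j{\left(L,S \right)} = 9 + L$ ($j{\left(L,S \right)} = 3 + \left(L + 6\right) = 3 + \left(6 + L\right) = 9 + L$)
$U = 45$ ($U = -9 + 3 \cdot 3 \cdot 6 = -9 + 3 \cdot 18 = -9 + 54 = 45$)
$- \frac{1}{h{\left(0 - 1 \right)}} j{\left(3,6 \right)} \frac{-10 + 2}{U + 1} = - \frac{1}{5 - \left(0 - 1\right)} \left(9 + 3\right) \frac{-10 + 2}{45 + 1} = - \frac{1}{5 - \left(0 - 1\right)} 12 \left(- \frac{8}{46}\right) = - \frac{1}{5 - -1} \cdot 12 \left(\left(-8\right) \frac{1}{46}\right) = - \frac{1}{5 + 1} \cdot 12 \left(- \frac{4}{23}\right) = - \frac{1}{6} \cdot 12 \left(- \frac{4}{23}\right) = \left(-1\right) \frac{1}{6} \cdot 12 \left(- \frac{4}{23}\right) = \left(- \frac{1}{6}\right) 12 \left(- \frac{4}{23}\right) = \left(-2\right) \left(- \frac{4}{23}\right) = \frac{8}{23}$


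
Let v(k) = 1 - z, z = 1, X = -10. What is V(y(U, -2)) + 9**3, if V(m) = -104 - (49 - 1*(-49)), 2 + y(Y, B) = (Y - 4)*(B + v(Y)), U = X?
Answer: 527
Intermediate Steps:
U = -10
v(k) = 0 (v(k) = 1 - 1*1 = 1 - 1 = 0)
y(Y, B) = -2 + B*(-4 + Y) (y(Y, B) = -2 + (Y - 4)*(B + 0) = -2 + (-4 + Y)*B = -2 + B*(-4 + Y))
V(m) = -202 (V(m) = -104 - (49 + 49) = -104 - 1*98 = -104 - 98 = -202)
V(y(U, -2)) + 9**3 = -202 + 9**3 = -202 + 729 = 527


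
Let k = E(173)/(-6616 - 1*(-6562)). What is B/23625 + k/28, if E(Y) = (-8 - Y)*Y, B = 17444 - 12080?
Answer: 565291/27000 ≈ 20.937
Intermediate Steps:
B = 5364
E(Y) = Y*(-8 - Y)
k = 31313/54 (k = (-1*173*(8 + 173))/(-6616 - 1*(-6562)) = (-1*173*181)/(-6616 + 6562) = -31313/(-54) = -31313*(-1/54) = 31313/54 ≈ 579.87)
B/23625 + k/28 = 5364/23625 + (31313/54)/28 = 5364*(1/23625) + (31313/54)*(1/28) = 596/2625 + 31313/1512 = 565291/27000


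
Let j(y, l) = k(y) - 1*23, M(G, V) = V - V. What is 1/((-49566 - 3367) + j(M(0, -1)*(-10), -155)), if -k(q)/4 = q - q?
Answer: -1/52956 ≈ -1.8884e-5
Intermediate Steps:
M(G, V) = 0
k(q) = 0 (k(q) = -4*(q - q) = -4*0 = 0)
j(y, l) = -23 (j(y, l) = 0 - 1*23 = 0 - 23 = -23)
1/((-49566 - 3367) + j(M(0, -1)*(-10), -155)) = 1/((-49566 - 3367) - 23) = 1/(-52933 - 23) = 1/(-52956) = -1/52956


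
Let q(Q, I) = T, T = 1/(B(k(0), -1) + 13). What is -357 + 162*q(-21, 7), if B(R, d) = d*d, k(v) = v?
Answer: -2418/7 ≈ -345.43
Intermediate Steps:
B(R, d) = d**2
T = 1/14 (T = 1/((-1)**2 + 13) = 1/(1 + 13) = 1/14 ≈ 0.071429)
q(Q, I) = 1/14
-357 + 162*q(-21, 7) = -357 + 162*(1/14) = -357 + 81/7 = -2418/7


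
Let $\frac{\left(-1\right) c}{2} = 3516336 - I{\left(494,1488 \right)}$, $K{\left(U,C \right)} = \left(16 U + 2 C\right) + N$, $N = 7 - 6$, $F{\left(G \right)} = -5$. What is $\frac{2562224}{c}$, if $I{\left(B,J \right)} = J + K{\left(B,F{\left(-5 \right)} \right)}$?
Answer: $- \frac{1281112}{3506953} \approx -0.36531$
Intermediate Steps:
$N = 1$ ($N = 7 - 6 = 1$)
$K{\left(U,C \right)} = 1 + 2 C + 16 U$ ($K{\left(U,C \right)} = \left(16 U + 2 C\right) + 1 = \left(2 C + 16 U\right) + 1 = 1 + 2 C + 16 U$)
$I{\left(B,J \right)} = -9 + J + 16 B$ ($I{\left(B,J \right)} = J + \left(1 + 2 \left(-5\right) + 16 B\right) = J + \left(1 - 10 + 16 B\right) = J + \left(-9 + 16 B\right) = -9 + J + 16 B$)
$c = -7013906$ ($c = - 2 \left(3516336 - \left(-9 + 1488 + 16 \cdot 494\right)\right) = - 2 \left(3516336 - \left(-9 + 1488 + 7904\right)\right) = - 2 \left(3516336 - 9383\right) = \left(-2\right) 3506953 = -7013906$)
$\frac{2562224}{c} = \frac{2562224}{-7013906} = 2562224 \left(- \frac{1}{7013906}\right) = - \frac{1281112}{3506953}$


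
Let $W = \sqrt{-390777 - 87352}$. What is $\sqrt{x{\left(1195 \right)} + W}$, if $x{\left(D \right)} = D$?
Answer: $\sqrt{1195 + i \sqrt{478129}} \approx 35.886 + 9.6342 i$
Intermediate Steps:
$W = i \sqrt{478129}$ ($W = \sqrt{-478129} = i \sqrt{478129} \approx 691.47 i$)
$\sqrt{x{\left(1195 \right)} + W} = \sqrt{1195 + i \sqrt{478129}}$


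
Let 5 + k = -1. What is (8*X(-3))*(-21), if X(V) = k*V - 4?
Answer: -2352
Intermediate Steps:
k = -6 (k = -5 - 1 = -6)
X(V) = -4 - 6*V (X(V) = -6*V - 4 = -4 - 6*V)
(8*X(-3))*(-21) = (8*(-4 - 6*(-3)))*(-21) = (8*(-4 + 18))*(-21) = (8*14)*(-21) = 112*(-21) = -2352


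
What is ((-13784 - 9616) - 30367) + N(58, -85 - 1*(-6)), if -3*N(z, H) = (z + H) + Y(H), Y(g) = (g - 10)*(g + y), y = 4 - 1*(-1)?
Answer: -167866/3 ≈ -55955.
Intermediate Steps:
y = 5 (y = 4 + 1 = 5)
Y(g) = (-10 + g)*(5 + g) (Y(g) = (g - 10)*(g + 5) = (-10 + g)*(5 + g))
N(z, H) = 50/3 - z/3 - H²/3 + 4*H/3 (N(z, H) = -((z + H) + (-50 + H² - 5*H))/3 = -((H + z) + (-50 + H² - 5*H))/3 = -(-50 + z + H² - 4*H)/3 = 50/3 - z/3 - H²/3 + 4*H/3)
((-13784 - 9616) - 30367) + N(58, -85 - 1*(-6)) = ((-13784 - 9616) - 30367) + (50/3 - ⅓*58 - (-85 - 1*(-6))²/3 + 4*(-85 - 1*(-6))/3) = (-23400 - 30367) + (50/3 - 58/3 - (-85 + 6)²/3 + 4*(-85 + 6)/3) = -53767 + (50/3 - 58/3 - ⅓*(-79)² + (4/3)*(-79)) = -53767 + (50/3 - 58/3 - ⅓*6241 - 316/3) = -53767 + (50/3 - 58/3 - 6241/3 - 316/3) = -53767 - 6565/3 = -167866/3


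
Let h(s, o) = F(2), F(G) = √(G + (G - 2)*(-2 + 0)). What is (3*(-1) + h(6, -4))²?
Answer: (3 - √2)² ≈ 2.5147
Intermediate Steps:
F(G) = √(4 - G) (F(G) = √(G + (-2 + G)*(-2)) = √(G + (4 - 2*G)) = √(4 - G))
h(s, o) = √2 (h(s, o) = √(4 - 1*2) = √(4 - 2) = √2)
(3*(-1) + h(6, -4))² = (3*(-1) + √2)² = (-3 + √2)²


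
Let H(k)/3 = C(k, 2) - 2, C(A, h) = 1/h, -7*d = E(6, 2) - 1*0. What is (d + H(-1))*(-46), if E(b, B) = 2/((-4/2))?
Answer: 1403/7 ≈ 200.43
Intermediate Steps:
E(b, B) = -1 (E(b, B) = 2/((-4*1/2)) = 2/(-2) = 2*(-1/2) = -1)
d = 1/7 (d = -(-1 - 1*0)/7 = -(-1 + 0)/7 = -1/7*(-1) = 1/7 ≈ 0.14286)
H(k) = -9/2 (H(k) = 3*(1/2 - 2) = 3*(-3/2) = -9/2)
(d + H(-1))*(-46) = (1/7 - 9/2)*(-46) = -61/14*(-46) = 1403/7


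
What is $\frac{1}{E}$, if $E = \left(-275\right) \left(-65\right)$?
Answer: $\frac{1}{17875} \approx 5.5944 \cdot 10^{-5}$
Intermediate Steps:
$E = 17875$
$\frac{1}{E} = \frac{1}{17875}$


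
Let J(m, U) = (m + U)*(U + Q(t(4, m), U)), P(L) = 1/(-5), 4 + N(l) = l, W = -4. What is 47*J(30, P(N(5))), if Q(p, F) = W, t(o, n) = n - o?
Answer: -147063/25 ≈ -5882.5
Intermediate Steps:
Q(p, F) = -4
N(l) = -4 + l
P(L) = -⅕
J(m, U) = (-4 + U)*(U + m) (J(m, U) = (m + U)*(U - 4) = (U + m)*(-4 + U) = (-4 + U)*(U + m))
47*J(30, P(N(5))) = 47*((-⅕)² - 4*(-⅕) - 4*30 - ⅕*30) = 47*(1/25 + ⅘ - 120 - 6) = 47*(-3129/25) = -147063/25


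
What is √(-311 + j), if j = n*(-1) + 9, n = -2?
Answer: 10*I*√3 ≈ 17.32*I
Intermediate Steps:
j = 11 (j = -2*(-1) + 9 = 2 + 9 = 11)
√(-311 + j) = √(-311 + 11) = √(-300) = 10*I*√3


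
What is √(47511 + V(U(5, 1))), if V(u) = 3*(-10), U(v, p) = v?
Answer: 7*√969 ≈ 217.90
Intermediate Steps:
V(u) = -30
√(47511 + V(U(5, 1))) = √(47511 - 30) = √47481 = 7*√969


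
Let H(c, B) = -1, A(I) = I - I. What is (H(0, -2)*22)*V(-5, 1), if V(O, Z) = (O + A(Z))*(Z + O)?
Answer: -440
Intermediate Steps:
A(I) = 0
V(O, Z) = O*(O + Z) (V(O, Z) = (O + 0)*(Z + O) = O*(O + Z))
(H(0, -2)*22)*V(-5, 1) = (-1*22)*(-5*(-5 + 1)) = -(-110)*(-4) = -22*20 = -440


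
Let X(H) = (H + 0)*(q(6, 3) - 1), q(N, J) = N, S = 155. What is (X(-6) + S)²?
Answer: 15625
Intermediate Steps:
X(H) = 5*H (X(H) = (H + 0)*(6 - 1) = H*5 = 5*H)
(X(-6) + S)² = (5*(-6) + 155)² = (-30 + 155)² = 125² = 15625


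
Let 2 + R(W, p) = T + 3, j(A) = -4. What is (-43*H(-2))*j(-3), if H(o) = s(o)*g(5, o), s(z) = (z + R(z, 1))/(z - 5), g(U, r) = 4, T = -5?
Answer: 4128/7 ≈ 589.71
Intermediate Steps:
R(W, p) = -4 (R(W, p) = -2 + (-5 + 3) = -2 - 2 = -4)
s(z) = (-4 + z)/(-5 + z) (s(z) = (z - 4)/(z - 5) = (-4 + z)/(-5 + z))
H(o) = 4*(-4 + o)/(-5 + o) (H(o) = ((-4 + o)/(-5 + o))*4 = 4*(-4 + o)/(-5 + o))
(-43*H(-2))*j(-3) = -172*(-4 - 2)/(-5 - 2)*(-4) = -172*(-6)/(-7)*(-4) = -172*(-1)*(-6)/7*(-4) = -43*24/7*(-4) = -1032/7*(-4) = 4128/7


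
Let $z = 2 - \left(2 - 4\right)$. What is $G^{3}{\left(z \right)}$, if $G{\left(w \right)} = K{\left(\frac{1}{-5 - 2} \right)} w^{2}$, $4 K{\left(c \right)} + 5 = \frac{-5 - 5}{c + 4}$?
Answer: $- \frac{551368000}{19683} \approx -28012.0$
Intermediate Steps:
$z = 4$ ($z = 2 - \left(2 - 4\right) = 2 - -2 = 2 + 2 = 4$)
$K{\left(c \right)} = - \frac{5}{4} - \frac{5}{2 \left(4 + c\right)}$ ($K{\left(c \right)} = - \frac{5}{4} + \frac{\left(-5 - 5\right) \frac{1}{c + 4}}{4} = - \frac{5}{4} + \frac{\left(-10\right) \frac{1}{4 + c}}{4} = - \frac{5}{4} - \frac{5}{2 \left(4 + c\right)}$)
$G{\left(w \right)} = - \frac{205 w^{2}}{108}$ ($G{\left(w \right)} = \frac{5 \left(-6 - \frac{1}{-5 - 2}\right)}{4 \left(4 + \frac{1}{-5 - 2}\right)} w^{2} = \frac{5 \left(-6 - \frac{1}{-7}\right)}{4 \left(4 + \frac{1}{-7}\right)} w^{2} = \frac{5 \left(-6 - - \frac{1}{7}\right)}{4 \left(4 - \frac{1}{7}\right)} w^{2} = \frac{5 \left(-6 + \frac{1}{7}\right)}{4 \cdot \frac{27}{7}} w^{2} = \frac{5}{4} \cdot \frac{7}{27} \left(- \frac{41}{7}\right) w^{2} = - \frac{205 w^{2}}{108}$)
$G^{3}{\left(z \right)} = \left(- \frac{205 \cdot 4^{2}}{108}\right)^{3} = \left(\left(- \frac{205}{108}\right) 16\right)^{3} = \left(- \frac{820}{27}\right)^{3} = - \frac{551368000}{19683}$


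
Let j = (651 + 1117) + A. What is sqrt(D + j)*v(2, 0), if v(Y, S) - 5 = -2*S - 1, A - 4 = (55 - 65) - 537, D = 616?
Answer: 4*sqrt(1841) ≈ 171.63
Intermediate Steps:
A = -543 (A = 4 + ((55 - 65) - 537) = 4 + (-10 - 537) = 4 - 547 = -543)
v(Y, S) = 4 - 2*S (v(Y, S) = 5 + (-2*S - 1) = 5 + (-1 - 2*S) = 4 - 2*S)
j = 1225 (j = (651 + 1117) - 543 = 1768 - 543 = 1225)
sqrt(D + j)*v(2, 0) = sqrt(616 + 1225)*(4 - 2*0) = sqrt(1841)*(4 + 0) = sqrt(1841)*4 = 4*sqrt(1841)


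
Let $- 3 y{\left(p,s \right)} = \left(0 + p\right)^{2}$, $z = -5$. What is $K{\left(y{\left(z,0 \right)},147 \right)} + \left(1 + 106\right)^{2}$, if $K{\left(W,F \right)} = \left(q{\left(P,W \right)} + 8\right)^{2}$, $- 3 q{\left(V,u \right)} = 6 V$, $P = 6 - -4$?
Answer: $11593$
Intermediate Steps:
$P = 10$ ($P = 6 + 4 = 10$)
$q{\left(V,u \right)} = - 2 V$ ($q{\left(V,u \right)} = - \frac{6 V}{3} = - 2 V$)
$y{\left(p,s \right)} = - \frac{p^{2}}{3}$ ($y{\left(p,s \right)} = - \frac{\left(0 + p\right)^{2}}{3} = - \frac{p^{2}}{3}$)
$K{\left(W,F \right)} = 144$ ($K{\left(W,F \right)} = \left(\left(-2\right) 10 + 8\right)^{2} = \left(-20 + 8\right)^{2} = \left(-12\right)^{2} = 144$)
$K{\left(y{\left(z,0 \right)},147 \right)} + \left(1 + 106\right)^{2} = 144 + \left(1 + 106\right)^{2} = 144 + 107^{2} = 144 + 11449 = 11593$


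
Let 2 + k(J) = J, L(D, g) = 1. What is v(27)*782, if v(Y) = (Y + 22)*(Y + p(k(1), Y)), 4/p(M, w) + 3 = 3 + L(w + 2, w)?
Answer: 1187858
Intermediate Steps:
k(J) = -2 + J
p(M, w) = 4 (p(M, w) = 4/(-3 + (3 + 1)) = 4/(-3 + 4) = 4/1 = 4*1 = 4)
v(Y) = (4 + Y)*(22 + Y) (v(Y) = (Y + 22)*(Y + 4) = (22 + Y)*(4 + Y) = (4 + Y)*(22 + Y))
v(27)*782 = (88 + 27² + 26*27)*782 = (88 + 729 + 702)*782 = 1519*782 = 1187858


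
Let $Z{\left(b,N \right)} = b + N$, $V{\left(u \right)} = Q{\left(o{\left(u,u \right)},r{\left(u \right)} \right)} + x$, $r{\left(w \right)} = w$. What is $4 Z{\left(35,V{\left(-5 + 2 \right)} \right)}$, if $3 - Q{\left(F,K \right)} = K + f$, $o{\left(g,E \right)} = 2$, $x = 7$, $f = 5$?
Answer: $172$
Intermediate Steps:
$Q{\left(F,K \right)} = -2 - K$ ($Q{\left(F,K \right)} = 3 - \left(K + 5\right) = 3 - \left(5 + K\right) = -2 - K$)
$V{\left(u \right)} = 5 - u$ ($V{\left(u \right)} = \left(-2 - u\right) + 7 = 5 - u$)
$Z{\left(b,N \right)} = N + b$
$4 Z{\left(35,V{\left(-5 + 2 \right)} \right)} = 4 \left(\left(5 - \left(-5 + 2\right)\right) + 35\right) = 4 \left(\left(5 - -3\right) + 35\right) = 4 \left(\left(5 + 3\right) + 35\right) = 4 \left(8 + 35\right) = 4 \cdot 43 = 172$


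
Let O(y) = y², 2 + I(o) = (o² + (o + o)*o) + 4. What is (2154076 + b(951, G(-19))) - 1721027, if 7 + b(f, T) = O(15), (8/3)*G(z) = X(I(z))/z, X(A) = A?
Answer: 433267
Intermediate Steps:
I(o) = 2 + 3*o² (I(o) = -2 + ((o² + (o + o)*o) + 4) = -2 + ((o² + (2*o)*o) + 4) = -2 + ((o² + 2*o²) + 4) = -2 + (3*o² + 4) = -2 + (4 + 3*o²) = 2 + 3*o²)
G(z) = 3*(2 + 3*z²)/(8*z) (G(z) = 3*((2 + 3*z²)/z)/8 = 3*(2 + 3*z²)/(8*z))
b(f, T) = 218 (b(f, T) = -7 + 15² = -7 + 225 = 218)
(2154076 + b(951, G(-19))) - 1721027 = (2154076 + 218) - 1721027 = 2154294 - 1721027 = 433267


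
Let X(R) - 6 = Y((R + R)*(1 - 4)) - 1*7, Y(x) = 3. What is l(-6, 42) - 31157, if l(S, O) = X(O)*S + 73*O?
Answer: -28103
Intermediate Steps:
X(R) = 2 (X(R) = 6 + (3 - 1*7) = 6 + (3 - 7) = 6 - 4 = 2)
l(S, O) = 2*S + 73*O
l(-6, 42) - 31157 = (2*(-6) + 73*42) - 31157 = (-12 + 3066) - 31157 = 3054 - 31157 = -28103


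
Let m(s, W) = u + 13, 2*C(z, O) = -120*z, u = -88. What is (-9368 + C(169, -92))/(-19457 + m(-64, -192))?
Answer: 4877/4883 ≈ 0.99877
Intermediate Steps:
C(z, O) = -60*z (C(z, O) = (-120*z)/2 = -60*z)
m(s, W) = -75 (m(s, W) = -88 + 13 = -75)
(-9368 + C(169, -92))/(-19457 + m(-64, -192)) = (-9368 - 60*169)/(-19457 - 75) = (-9368 - 10140)/(-19532) = -19508*(-1/19532) = 4877/4883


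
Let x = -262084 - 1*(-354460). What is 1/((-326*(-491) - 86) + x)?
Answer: 1/252356 ≈ 3.9627e-6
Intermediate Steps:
x = 92376 (x = -262084 + 354460 = 92376)
1/((-326*(-491) - 86) + x) = 1/((-326*(-491) - 86) + 92376) = 1/((160066 - 86) + 92376) = 1/(159980 + 92376) = 1/252356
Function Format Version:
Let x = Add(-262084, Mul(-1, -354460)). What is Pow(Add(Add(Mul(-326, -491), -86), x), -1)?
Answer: Rational(1, 252356) ≈ 3.9627e-6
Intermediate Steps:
x = 92376 (x = Add(-262084, 354460) = 92376)
Pow(Add(Add(Mul(-326, -491), -86), x), -1) = Pow(Add(Add(Mul(-326, -491), -86), 92376), -1) = Pow(Add(Add(160066, -86), 92376), -1) = Pow(Add(159980, 92376), -1) = Pow(252356, -1) = Rational(1, 252356)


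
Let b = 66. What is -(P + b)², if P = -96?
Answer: -900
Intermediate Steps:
-(P + b)² = -(-96 + 66)² = -1*(-30)² = -1*900 = -900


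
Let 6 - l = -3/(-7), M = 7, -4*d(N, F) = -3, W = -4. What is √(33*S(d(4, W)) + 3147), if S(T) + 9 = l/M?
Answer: √140937/7 ≈ 53.631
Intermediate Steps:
d(N, F) = ¾ (d(N, F) = -¼*(-3) = ¾)
l = 39/7 (l = 6 - (-3)/(-7) = 6 - (-3)*(-1)/7 = 6 - 1*3/7 = 6 - 3/7 = 39/7 ≈ 5.5714)
S(T) = -402/49 (S(T) = -9 + (39/7)/7 = -9 + (39/7)*(⅐) = -9 + 39/49 = -402/49)
√(33*S(d(4, W)) + 3147) = √(33*(-402/49) + 3147) = √(-13266/49 + 3147) = √(140937/49) = √140937/7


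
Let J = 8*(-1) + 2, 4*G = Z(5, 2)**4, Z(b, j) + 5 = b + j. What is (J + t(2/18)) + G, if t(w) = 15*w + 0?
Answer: -1/3 ≈ -0.33333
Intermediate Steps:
Z(b, j) = -5 + b + j (Z(b, j) = -5 + (b + j) = -5 + b + j)
t(w) = 15*w
G = 4 (G = (-5 + 5 + 2)**4/4 = (1/4)*2**4 = (1/4)*16 = 4)
J = -6 (J = -8 + 2 = -6)
(J + t(2/18)) + G = (-6 + 15*(2/18)) + 4 = (-6 + 15*(2*(1/18))) + 4 = (-6 + 15*(1/9)) + 4 = (-6 + 5/3) + 4 = -13/3 + 4 = -1/3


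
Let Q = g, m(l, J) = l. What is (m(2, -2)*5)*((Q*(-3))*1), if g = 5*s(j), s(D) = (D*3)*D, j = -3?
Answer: -4050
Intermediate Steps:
s(D) = 3*D**2 (s(D) = (3*D)*D = 3*D**2)
g = 135 (g = 5*(3*(-3)**2) = 5*(3*9) = 5*27 = 135)
Q = 135
(m(2, -2)*5)*((Q*(-3))*1) = (2*5)*((135*(-3))*1) = 10*(-405*1) = 10*(-405) = -4050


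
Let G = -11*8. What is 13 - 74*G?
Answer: 6525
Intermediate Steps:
G = -88
13 - 74*G = 13 - 74*(-88) = 13 + 6512 = 6525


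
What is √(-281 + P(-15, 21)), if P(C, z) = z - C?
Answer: 7*I*√5 ≈ 15.652*I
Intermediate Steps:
√(-281 + P(-15, 21)) = √(-281 + (21 - 1*(-15))) = √(-281 + (21 + 15)) = √(-281 + 36) = √(-245) = 7*I*√5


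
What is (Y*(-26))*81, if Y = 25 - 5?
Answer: -42120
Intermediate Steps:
Y = 20
(Y*(-26))*81 = (20*(-26))*81 = -520*81 = -42120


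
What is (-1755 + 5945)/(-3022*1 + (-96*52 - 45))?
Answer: -4190/8059 ≈ -0.51992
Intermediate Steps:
(-1755 + 5945)/(-3022*1 + (-96*52 - 45)) = 4190/(-3022 + (-4992 - 45)) = 4190/(-3022 - 5037) = 4190/(-8059) = 4190*(-1/8059) = -4190/8059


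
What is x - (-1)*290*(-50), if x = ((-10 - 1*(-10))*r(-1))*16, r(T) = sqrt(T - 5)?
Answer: -14500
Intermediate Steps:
r(T) = sqrt(-5 + T)
x = 0 (x = ((-10 - 1*(-10))*sqrt(-5 - 1))*16 = ((-10 + 10)*sqrt(-6))*16 = (0*(I*sqrt(6)))*16 = 0*16 = 0)
x - (-1)*290*(-50) = 0 - (-1)*290*(-50) = 0 - (-1)*(-14500) = 0 - 1*14500 = 0 - 14500 = -14500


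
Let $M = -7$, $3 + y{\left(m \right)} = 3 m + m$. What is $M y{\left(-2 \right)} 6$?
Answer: $462$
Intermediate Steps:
$y{\left(m \right)} = -3 + 4 m$ ($y{\left(m \right)} = -3 + \left(3 m + m\right) = -3 + 4 m$)
$M y{\left(-2 \right)} 6 = - 7 \left(-3 + 4 \left(-2\right)\right) 6 = - 7 \left(-3 - 8\right) 6 = \left(-7\right) \left(-11\right) 6 = 77 \cdot 6 = 462$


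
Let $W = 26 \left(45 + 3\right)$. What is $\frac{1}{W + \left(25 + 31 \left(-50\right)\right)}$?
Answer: $- \frac{1}{277} \approx -0.0036101$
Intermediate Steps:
$W = 1248$ ($W = 26 \cdot 48 = 1248$)
$\frac{1}{W + \left(25 + 31 \left(-50\right)\right)} = \frac{1}{1248 + \left(25 + 31 \left(-50\right)\right)} = \frac{1}{1248 + \left(25 - 1550\right)} = \frac{1}{1248 - 1525} = \frac{1}{-277} = - \frac{1}{277}$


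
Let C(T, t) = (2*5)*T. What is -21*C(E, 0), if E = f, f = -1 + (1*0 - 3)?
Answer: 840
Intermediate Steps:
f = -4 (f = -1 + (0 - 3) = -1 - 3 = -4)
E = -4
C(T, t) = 10*T
-21*C(E, 0) = -210*(-4) = -21*(-40) = 840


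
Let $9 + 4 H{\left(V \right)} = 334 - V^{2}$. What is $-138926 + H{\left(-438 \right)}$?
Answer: $- \frac{747223}{4} \approx -1.8681 \cdot 10^{5}$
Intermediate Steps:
$H{\left(V \right)} = \frac{325}{4} - \frac{V^{2}}{4}$ ($H{\left(V \right)} = - \frac{9}{4} + \frac{334 - V^{2}}{4} = - \frac{9}{4} - \left(- \frac{167}{2} + \frac{V^{2}}{4}\right) = \frac{325}{4} - \frac{V^{2}}{4}$)
$-138926 + H{\left(-438 \right)} = -138926 + \left(\frac{325}{4} - \frac{\left(-438\right)^{2}}{4}\right) = -138926 + \left(\frac{325}{4} - 47961\right) = -138926 - \frac{191519}{4} = - \frac{747223}{4}$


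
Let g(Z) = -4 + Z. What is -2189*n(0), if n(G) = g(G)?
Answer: 8756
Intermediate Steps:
n(G) = -4 + G
-2189*n(0) = -2189*(-4 + 0) = -2189*(-4) = 8756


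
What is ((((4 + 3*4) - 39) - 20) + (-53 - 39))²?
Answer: 18225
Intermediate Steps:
((((4 + 3*4) - 39) - 20) + (-53 - 39))² = ((((4 + 12) - 39) - 20) - 92)² = (((16 - 39) - 20) - 92)² = ((-23 - 20) - 92)² = (-43 - 92)² = (-135)² = 18225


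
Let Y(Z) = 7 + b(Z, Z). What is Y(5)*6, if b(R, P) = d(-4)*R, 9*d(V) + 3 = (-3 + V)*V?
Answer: 376/3 ≈ 125.33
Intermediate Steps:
d(V) = -⅓ + V*(-3 + V)/9 (d(V) = -⅓ + ((-3 + V)*V)/9 = -⅓ + (V*(-3 + V))/9 = -⅓ + V*(-3 + V)/9)
b(R, P) = 25*R/9 (b(R, P) = (-⅓ - ⅓*(-4) + (⅑)*(-4)²)*R = (-⅓ + 4/3 + (⅑)*16)*R = (-⅓ + 4/3 + 16/9)*R = 25*R/9)
Y(Z) = 7 + 25*Z/9
Y(5)*6 = (7 + (25/9)*5)*6 = (7 + 125/9)*6 = (188/9)*6 = 376/3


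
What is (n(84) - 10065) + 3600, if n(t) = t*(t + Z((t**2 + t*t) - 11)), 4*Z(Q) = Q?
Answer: 296712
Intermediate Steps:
Z(Q) = Q/4
n(t) = t*(-11/4 + t + t**2/2) (n(t) = t*(t + ((t**2 + t*t) - 11)/4) = t*(t + ((t**2 + t**2) - 11)/4) = t*(t + (2*t**2 - 11)/4) = t*(t + (-11 + 2*t**2)/4) = t*(t + (-11/4 + t**2/2)) = t*(-11/4 + t + t**2/2))
(n(84) - 10065) + 3600 = ((1/4)*84*(-11 + 2*84**2 + 4*84) - 10065) + 3600 = ((1/4)*84*(-11 + 2*7056 + 336) - 10065) + 3600 = ((1/4)*84*(-11 + 14112 + 336) - 10065) + 3600 = ((1/4)*84*14437 - 10065) + 3600 = (303177 - 10065) + 3600 = 293112 + 3600 = 296712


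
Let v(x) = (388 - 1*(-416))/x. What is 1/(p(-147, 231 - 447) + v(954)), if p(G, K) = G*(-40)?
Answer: 159/935054 ≈ 0.00017004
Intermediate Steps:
p(G, K) = -40*G
v(x) = 804/x (v(x) = (388 + 416)/x = 804/x)
1/(p(-147, 231 - 447) + v(954)) = 1/(-40*(-147) + 804/954) = 1/(5880 + 804*(1/954)) = 1/(5880 + 134/159) = 1/(935054/159) = 159/935054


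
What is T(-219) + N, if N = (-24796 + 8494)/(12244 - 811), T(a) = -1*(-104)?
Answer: 390910/3811 ≈ 102.57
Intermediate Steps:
T(a) = 104
N = -5434/3811 (N = -16302/11433 = -16302*1/11433 = -5434/3811 ≈ -1.4259)
T(-219) + N = 104 - 5434/3811 = 390910/3811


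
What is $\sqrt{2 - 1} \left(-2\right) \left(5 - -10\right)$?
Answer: $-30$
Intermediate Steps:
$\sqrt{2 - 1} \left(-2\right) \left(5 - -10\right) = \sqrt{1} \left(-2\right) \left(5 + 10\right) = 1 \left(-2\right) 15 = \left(-2\right) 15 = -30$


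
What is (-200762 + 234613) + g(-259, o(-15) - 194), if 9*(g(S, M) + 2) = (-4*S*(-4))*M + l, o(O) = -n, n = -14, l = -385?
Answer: 1050176/9 ≈ 1.1669e+5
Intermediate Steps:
o(O) = 14 (o(O) = -1*(-14) = 14)
g(S, M) = -403/9 + 16*M*S/9 (g(S, M) = -2 + ((-4*S*(-4))*M - 385)/9 = -2 + ((16*S)*M - 385)/9 = -2 + (16*M*S - 385)/9 = -2 + (-385 + 16*M*S)/9 = -2 + (-385/9 + 16*M*S/9) = -403/9 + 16*M*S/9)
(-200762 + 234613) + g(-259, o(-15) - 194) = (-200762 + 234613) + (-403/9 + (16/9)*(14 - 194)*(-259)) = 33851 + (-403/9 + (16/9)*(-180)*(-259)) = 33851 + (-403/9 + 82880) = 33851 + 745517/9 = 1050176/9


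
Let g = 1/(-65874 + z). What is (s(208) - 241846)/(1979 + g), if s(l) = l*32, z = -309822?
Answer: -88359942240/743502383 ≈ -118.84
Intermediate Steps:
g = -1/375696 (g = 1/(-65874 - 309822) = 1/(-375696) = -1/375696 ≈ -2.6617e-6)
s(l) = 32*l
(s(208) - 241846)/(1979 + g) = (32*208 - 241846)/(1979 - 1/375696) = (6656 - 241846)/(743502383/375696) = -235190*375696/743502383 = -88359942240/743502383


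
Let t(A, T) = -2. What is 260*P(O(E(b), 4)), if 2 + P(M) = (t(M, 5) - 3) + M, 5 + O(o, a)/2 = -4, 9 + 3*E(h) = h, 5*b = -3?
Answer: -6500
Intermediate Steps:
b = -3/5 (b = (1/5)*(-3) = -3/5 ≈ -0.60000)
E(h) = -3 + h/3
O(o, a) = -18 (O(o, a) = -10 + 2*(-4) = -10 - 8 = -18)
P(M) = -7 + M (P(M) = -2 + ((-2 - 3) + M) = -2 + (-5 + M) = -7 + M)
260*P(O(E(b), 4)) = 260*(-7 - 18) = 260*(-25) = -6500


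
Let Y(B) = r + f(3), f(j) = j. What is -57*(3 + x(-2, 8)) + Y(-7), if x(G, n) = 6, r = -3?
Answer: -513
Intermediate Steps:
Y(B) = 0 (Y(B) = -3 + 3 = 0)
-57*(3 + x(-2, 8)) + Y(-7) = -57*(3 + 6) + 0 = -57*9 + 0 = -513 + 0 = -513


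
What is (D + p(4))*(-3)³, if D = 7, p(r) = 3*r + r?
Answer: -621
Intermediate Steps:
p(r) = 4*r
(D + p(4))*(-3)³ = (7 + 4*4)*(-3)³ = (7 + 16)*(-27) = 23*(-27) = -621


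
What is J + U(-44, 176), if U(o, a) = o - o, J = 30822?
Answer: 30822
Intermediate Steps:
U(o, a) = 0
J + U(-44, 176) = 30822 + 0 = 30822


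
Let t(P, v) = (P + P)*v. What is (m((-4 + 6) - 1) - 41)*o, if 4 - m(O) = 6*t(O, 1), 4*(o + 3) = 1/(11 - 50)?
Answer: 22981/156 ≈ 147.31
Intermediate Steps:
t(P, v) = 2*P*v (t(P, v) = (2*P)*v = 2*P*v)
o = -469/156 (o = -3 + 1/(4*(11 - 50)) = -3 + (1/4)/(-39) = -3 + (1/4)*(-1/39) = -3 - 1/156 = -469/156 ≈ -3.0064)
m(O) = 4 - 12*O (m(O) = 4 - 6*2*O*1 = 4 - 6*2*O = 4 - 12*O)
(m((-4 + 6) - 1) - 41)*o = ((4 - 12*((-4 + 6) - 1)) - 41)*(-469/156) = ((4 - 12*(2 - 1)) - 41)*(-469/156) = ((4 - 12*1) - 41)*(-469/156) = ((4 - 12) - 41)*(-469/156) = (-8 - 41)*(-469/156) = -49*(-469/156) = 22981/156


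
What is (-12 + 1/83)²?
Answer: 990025/6889 ≈ 143.71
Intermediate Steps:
(-12 + 1/83)² = (-995/83)² = 990025/6889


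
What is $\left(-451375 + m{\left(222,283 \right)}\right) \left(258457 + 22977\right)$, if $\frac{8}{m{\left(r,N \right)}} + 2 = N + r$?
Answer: $- \frac{63897230438778}{503} \approx -1.2703 \cdot 10^{11}$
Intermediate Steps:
$m{\left(r,N \right)} = \frac{8}{-2 + N + r}$ ($m{\left(r,N \right)} = \frac{8}{-2 + \left(N + r\right)} = \frac{8}{-2 + N + r}$)
$\left(-451375 + m{\left(222,283 \right)}\right) \left(258457 + 22977\right) = \left(-451375 + \frac{8}{-2 + 283 + 222}\right) \left(258457 + 22977\right) = \left(-451375 + \frac{8}{503}\right) 281434 = \left(- \frac{227041617}{503}\right) 281434 = - \frac{63897230438778}{503}$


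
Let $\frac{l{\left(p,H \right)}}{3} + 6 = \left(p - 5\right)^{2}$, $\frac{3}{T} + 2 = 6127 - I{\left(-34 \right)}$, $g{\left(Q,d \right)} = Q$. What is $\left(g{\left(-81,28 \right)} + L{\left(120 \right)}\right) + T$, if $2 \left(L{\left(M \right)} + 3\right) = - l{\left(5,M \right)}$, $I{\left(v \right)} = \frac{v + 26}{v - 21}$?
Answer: $- \frac{8421620}{112289} \approx -75.0$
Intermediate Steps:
$I{\left(v \right)} = \frac{26 + v}{-21 + v}$
$T = \frac{55}{112289}$ ($T = \frac{3}{-2 + \left(6127 - \frac{26 - 34}{-21 - 34}\right)} = \frac{3}{-2 + \left(6127 - \frac{1}{-55} \left(-8\right)\right)} = \frac{3}{-2 + \left(6127 - \left(- \frac{1}{55}\right) \left(-8\right)\right)} = \frac{3}{-2 + \left(6127 - \frac{8}{55}\right)} = \frac{3}{-2 + \frac{336977}{55}} = \frac{3}{\frac{336867}{55}} = 3 \cdot \frac{55}{336867} = \frac{55}{112289} \approx 0.00048981$)
$l{\left(p,H \right)} = -18 + 3 \left(-5 + p\right)^{2}$ ($l{\left(p,H \right)} = -18 + 3 \left(p - 5\right)^{2} = -18 + 3 \left(-5 + p\right)^{2}$)
$L{\left(M \right)} = 6$ ($L{\left(M \right)} = -3 + \frac{\left(-1\right) \left(-18 + 3 \left(-5 + 5\right)^{2}\right)}{2} = -3 + \frac{\left(-1\right) \left(-18 + 3 \cdot 0^{2}\right)}{2} = -3 + \frac{\left(-1\right) \left(-18 + 3 \cdot 0\right)}{2} = -3 + \frac{\left(-1\right) \left(-18 + 0\right)}{2} = -3 + \frac{\left(-1\right) \left(-18\right)}{2} = -3 + \frac{1}{2} \cdot 18 = -3 + 9 = 6$)
$\left(g{\left(-81,28 \right)} + L{\left(120 \right)}\right) + T = \left(-81 + 6\right) + \frac{55}{112289} = -75 + \frac{55}{112289} = - \frac{8421620}{112289}$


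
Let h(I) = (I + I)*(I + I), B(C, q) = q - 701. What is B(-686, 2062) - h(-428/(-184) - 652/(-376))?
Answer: 1513358237/1168561 ≈ 1295.1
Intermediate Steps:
B(C, q) = -701 + q
h(I) = 4*I**2 (h(I) = (2*I)*(2*I) = 4*I**2)
B(-686, 2062) - h(-428/(-184) - 652/(-376)) = (-701 + 2062) - 4*(-428/(-184) - 652/(-376))**2 = 1361 - 4*(-428*(-1/184) - 652*(-1/376))**2 = 1361 - 4*(107/46 + 163/94)**2 = 1361 - 4*(4389/1081)**2 = 1361 - 4*19263321/1168561 = 1361 - 1*77053284/1168561 = 1361 - 77053284/1168561 = 1513358237/1168561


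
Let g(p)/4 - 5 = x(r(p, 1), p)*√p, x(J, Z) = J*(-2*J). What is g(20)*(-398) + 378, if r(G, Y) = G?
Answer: -7582 + 2547200*√5 ≈ 5.6881e+6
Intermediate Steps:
x(J, Z) = -2*J²
g(p) = 20 - 8*p^(5/2) (g(p) = 20 + 4*((-2*p²)*√p) = 20 + 4*(-2*p^(5/2)) = 20 - 8*p^(5/2))
g(20)*(-398) + 378 = (20 - 6400*√5)*(-398) + 378 = (-7960 + 2547200*√5) + 378 = -7582 + 2547200*√5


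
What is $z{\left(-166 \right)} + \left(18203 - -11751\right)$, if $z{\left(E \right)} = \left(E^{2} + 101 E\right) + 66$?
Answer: $40810$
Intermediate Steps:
$z{\left(E \right)} = 66 + E^{2} + 101 E$
$z{\left(-166 \right)} + \left(18203 - -11751\right) = \left(66 + \left(-166\right)^{2} + 101 \left(-166\right)\right) + \left(18203 - -11751\right) = \left(66 + 27556 - 16766\right) + \left(18203 + 11751\right) = 10856 + 29954 = 40810$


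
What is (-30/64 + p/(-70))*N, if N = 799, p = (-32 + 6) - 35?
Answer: 360349/1120 ≈ 321.74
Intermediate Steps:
p = -61 (p = -26 - 35 = -61)
(-30/64 + p/(-70))*N = (-30/64 - 61/(-70))*799 = (-30*1/64 - 61*(-1/70))*799 = (-15/32 + 61/70)*799 = (451/1120)*799 = 360349/1120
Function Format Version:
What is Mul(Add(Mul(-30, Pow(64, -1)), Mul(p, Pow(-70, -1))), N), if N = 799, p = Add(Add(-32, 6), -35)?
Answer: Rational(360349, 1120) ≈ 321.74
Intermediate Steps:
p = -61 (p = Add(-26, -35) = -61)
Mul(Add(Mul(-30, Pow(64, -1)), Mul(p, Pow(-70, -1))), N) = Mul(Add(Mul(-30, Pow(64, -1)), Mul(-61, Pow(-70, -1))), 799) = Mul(Add(Mul(-30, Rational(1, 64)), Mul(-61, Rational(-1, 70))), 799) = Mul(Add(Rational(-15, 32), Rational(61, 70)), 799) = Mul(Rational(451, 1120), 799) = Rational(360349, 1120)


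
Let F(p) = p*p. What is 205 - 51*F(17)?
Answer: -14534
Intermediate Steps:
F(p) = p²
205 - 51*F(17) = 205 - 51*17² = 205 - 51*289 = 205 - 14739 = -14534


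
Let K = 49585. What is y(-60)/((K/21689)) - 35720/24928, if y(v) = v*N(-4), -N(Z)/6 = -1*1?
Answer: -258434207/1626388 ≈ -158.90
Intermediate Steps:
N(Z) = 6 (N(Z) = -(-6) = -6*(-1) = 6)
y(v) = 6*v (y(v) = v*6 = 6*v)
y(-60)/((K/21689)) - 35720/24928 = (6*(-60))/((49585/21689)) - 35720/24928 = -360/(49585*(1/21689)) - 35720*1/24928 = -360/49585/21689 - 235/164 = -360*21689/49585 - 235/164 = -1561608/9917 - 235/164 = -258434207/1626388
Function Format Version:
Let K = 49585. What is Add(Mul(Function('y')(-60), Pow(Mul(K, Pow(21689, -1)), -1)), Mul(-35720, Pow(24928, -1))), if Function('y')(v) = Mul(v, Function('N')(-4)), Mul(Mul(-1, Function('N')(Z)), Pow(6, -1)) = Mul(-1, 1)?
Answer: Rational(-258434207, 1626388) ≈ -158.90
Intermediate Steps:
Function('N')(Z) = 6 (Function('N')(Z) = Mul(-6, Mul(-1, 1)) = Mul(-6, -1) = 6)
Function('y')(v) = Mul(6, v) (Function('y')(v) = Mul(v, 6) = Mul(6, v))
Add(Mul(Function('y')(-60), Pow(Mul(K, Pow(21689, -1)), -1)), Mul(-35720, Pow(24928, -1))) = Add(Mul(Mul(6, -60), Pow(Mul(49585, Pow(21689, -1)), -1)), Mul(-35720, Pow(24928, -1))) = Add(Mul(-360, Pow(Mul(49585, Rational(1, 21689)), -1)), Mul(-35720, Rational(1, 24928))) = Add(Mul(-360, Pow(Rational(49585, 21689), -1)), Rational(-235, 164)) = Add(Mul(-360, Rational(21689, 49585)), Rational(-235, 164)) = Add(Rational(-1561608, 9917), Rational(-235, 164)) = Rational(-258434207, 1626388)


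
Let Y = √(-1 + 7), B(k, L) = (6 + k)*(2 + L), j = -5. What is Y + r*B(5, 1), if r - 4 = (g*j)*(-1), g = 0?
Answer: 132 + √6 ≈ 134.45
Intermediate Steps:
B(k, L) = (2 + L)*(6 + k)
r = 4 (r = 4 + (0*(-5))*(-1) = 4 + 0*(-1) = 4 + 0 = 4)
Y = √6 ≈ 2.4495
Y + r*B(5, 1) = √6 + 4*(12 + 2*5 + 6*1 + 1*5) = √6 + 4*(12 + 10 + 6 + 5) = √6 + 4*33 = √6 + 132 = 132 + √6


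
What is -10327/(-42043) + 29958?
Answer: 1259534521/42043 ≈ 29958.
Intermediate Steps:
-10327/(-42043) + 29958 = -10327*(-1/42043) + 29958 = 10327/42043 + 29958 = 1259534521/42043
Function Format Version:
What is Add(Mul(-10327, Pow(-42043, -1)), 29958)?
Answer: Rational(1259534521, 42043) ≈ 29958.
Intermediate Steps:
Add(Mul(-10327, Pow(-42043, -1)), 29958) = Add(Mul(-10327, Rational(-1, 42043)), 29958) = Add(Rational(10327, 42043), 29958) = Rational(1259534521, 42043)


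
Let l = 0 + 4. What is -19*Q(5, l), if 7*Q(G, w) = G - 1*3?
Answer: -38/7 ≈ -5.4286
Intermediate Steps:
l = 4
Q(G, w) = -3/7 + G/7 (Q(G, w) = (G - 1*3)/7 = (G - 3)/7 = (-3 + G)/7 = -3/7 + G/7)
-19*Q(5, l) = -19*(-3/7 + (⅐)*5) = -19*(-3/7 + 5/7) = -19*2/7 = -38/7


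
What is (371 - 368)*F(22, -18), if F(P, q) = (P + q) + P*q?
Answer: -1176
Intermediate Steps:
F(P, q) = P + q + P*q
(371 - 368)*F(22, -18) = (371 - 368)*(22 - 18 + 22*(-18)) = 3*(22 - 18 - 396) = 3*(-392) = -1176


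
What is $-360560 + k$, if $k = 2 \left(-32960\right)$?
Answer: $-426480$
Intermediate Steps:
$k = -65920$
$-360560 + k = -360560 - 65920 = -426480$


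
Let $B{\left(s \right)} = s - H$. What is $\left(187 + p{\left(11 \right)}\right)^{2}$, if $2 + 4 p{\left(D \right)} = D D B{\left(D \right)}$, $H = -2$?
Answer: $\frac{5377761}{16} \approx 3.3611 \cdot 10^{5}$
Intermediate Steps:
$B{\left(s \right)} = 2 + s$ ($B{\left(s \right)} = s - -2 = s + 2 = 2 + s$)
$p{\left(D \right)} = - \frac{1}{2} + \frac{D^{2} \left(2 + D\right)}{4}$ ($p{\left(D \right)} = - \frac{1}{2} + \frac{D D \left(2 + D\right)}{4} = - \frac{1}{2} + \frac{D^{2} \left(2 + D\right)}{4}$)
$\left(187 + p{\left(11 \right)}\right)^{2} = \left(187 - \left(\frac{1}{2} - \frac{11^{2} \left(2 + 11\right)}{4}\right)\right)^{2} = \left(187 - \left(\frac{1}{2} - \frac{1573}{4}\right)\right)^{2} = \left(187 + \left(- \frac{1}{2} + \frac{1573}{4}\right)\right)^{2} = \left(187 + \frac{1571}{4}\right)^{2} = \left(\frac{2319}{4}\right)^{2} = \frac{5377761}{16}$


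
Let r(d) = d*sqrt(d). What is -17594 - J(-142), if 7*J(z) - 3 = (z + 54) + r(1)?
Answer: -17582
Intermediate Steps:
r(d) = d**(3/2)
J(z) = 58/7 + z/7 (J(z) = 3/7 + ((z + 54) + 1**(3/2))/7 = 3/7 + ((54 + z) + 1)/7 = 3/7 + (55 + z)/7 = 3/7 + (55/7 + z/7) = 58/7 + z/7)
-17594 - J(-142) = -17594 - (58/7 + (1/7)*(-142)) = -17594 - (58/7 - 142/7) = -17594 - 1*(-12) = -17594 + 12 = -17582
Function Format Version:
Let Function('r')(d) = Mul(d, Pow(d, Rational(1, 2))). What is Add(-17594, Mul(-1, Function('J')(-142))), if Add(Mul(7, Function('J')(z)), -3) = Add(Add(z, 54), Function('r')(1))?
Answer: -17582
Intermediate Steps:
Function('r')(d) = Pow(d, Rational(3, 2))
Function('J')(z) = Add(Rational(58, 7), Mul(Rational(1, 7), z)) (Function('J')(z) = Add(Rational(3, 7), Mul(Rational(1, 7), Add(Add(z, 54), Pow(1, Rational(3, 2))))) = Add(Rational(3, 7), Mul(Rational(1, 7), Add(Add(54, z), 1))) = Add(Rational(3, 7), Mul(Rational(1, 7), Add(55, z))) = Add(Rational(3, 7), Add(Rational(55, 7), Mul(Rational(1, 7), z))) = Add(Rational(58, 7), Mul(Rational(1, 7), z)))
Add(-17594, Mul(-1, Function('J')(-142))) = Add(-17594, Mul(-1, Add(Rational(58, 7), Mul(Rational(1, 7), -142)))) = Add(-17594, Mul(-1, Add(Rational(58, 7), Rational(-142, 7)))) = Add(-17594, Mul(-1, -12)) = Add(-17594, 12) = -17582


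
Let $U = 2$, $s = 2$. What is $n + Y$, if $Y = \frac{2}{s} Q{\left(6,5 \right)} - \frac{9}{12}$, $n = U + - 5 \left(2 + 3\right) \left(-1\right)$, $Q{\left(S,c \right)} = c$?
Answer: $\frac{125}{4} \approx 31.25$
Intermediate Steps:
$n = 27$ ($n = 2 + - 5 \left(2 + 3\right) \left(-1\right) = 2 + \left(-5\right) 5 \left(-1\right) = 2 - -25 = 2 + 25 = 27$)
$Y = \frac{17}{4}$ ($Y = \frac{2}{2} \cdot 5 - \frac{9}{12} = 2 \cdot \frac{1}{2} \cdot 5 - \frac{3}{4} = 1 \cdot 5 - \frac{3}{4} = 5 - \frac{3}{4} = \frac{17}{4} \approx 4.25$)
$n + Y = 27 + \frac{17}{4} = \frac{125}{4}$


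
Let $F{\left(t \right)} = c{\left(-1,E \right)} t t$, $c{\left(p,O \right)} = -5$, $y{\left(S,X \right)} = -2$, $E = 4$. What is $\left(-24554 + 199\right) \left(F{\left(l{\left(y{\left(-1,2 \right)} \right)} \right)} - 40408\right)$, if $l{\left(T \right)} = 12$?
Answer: $1001672440$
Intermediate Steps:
$F{\left(t \right)} = - 5 t^{2}$ ($F{\left(t \right)} = - 5 t t = - 5 t^{2}$)
$\left(-24554 + 199\right) \left(F{\left(l{\left(y{\left(-1,2 \right)} \right)} \right)} - 40408\right) = \left(-24554 + 199\right) \left(- 5 \cdot 12^{2} - 40408\right) = - 24355 \left(\left(-5\right) 144 - 40408\right) = - 24355 \left(-720 - 40408\right) = \left(-24355\right) \left(-41128\right) = 1001672440$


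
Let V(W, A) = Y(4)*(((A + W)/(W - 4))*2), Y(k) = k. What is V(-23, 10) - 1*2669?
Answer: -71959/27 ≈ -2665.1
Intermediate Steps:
V(W, A) = 8*(A + W)/(-4 + W) (V(W, A) = 4*(((A + W)/(W - 4))*2) = 4*(((A + W)/(-4 + W))*2) = 4*(2*(A + W)/(-4 + W)) = 8*(A + W)/(-4 + W))
V(-23, 10) - 1*2669 = 8*(10 - 23)/(-4 - 23) - 1*2669 = 8*(-13)/(-27) - 2669 = 8*(-1/27)*(-13) - 2669 = 104/27 - 2669 = -71959/27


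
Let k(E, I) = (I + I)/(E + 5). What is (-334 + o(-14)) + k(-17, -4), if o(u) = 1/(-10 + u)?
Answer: -2667/8 ≈ -333.38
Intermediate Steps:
k(E, I) = 2*I/(5 + E) (k(E, I) = (2*I)/(5 + E) = 2*I/(5 + E))
(-334 + o(-14)) + k(-17, -4) = (-334 + 1/(-10 - 14)) + 2*(-4)/(5 - 17) = (-334 + 1/(-24)) + 2*(-4)/(-12) = (-334 - 1/24) + 2*(-4)*(-1/12) = -8017/24 + 2/3 = -2667/8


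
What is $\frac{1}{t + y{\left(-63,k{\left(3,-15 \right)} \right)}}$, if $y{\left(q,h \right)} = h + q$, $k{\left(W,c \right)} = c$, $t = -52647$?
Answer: $- \frac{1}{52725} \approx -1.8966 \cdot 10^{-5}$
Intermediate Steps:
$\frac{1}{t + y{\left(-63,k{\left(3,-15 \right)} \right)}} = \frac{1}{-52647 - 78} = \frac{1}{-52725} = - \frac{1}{52725}$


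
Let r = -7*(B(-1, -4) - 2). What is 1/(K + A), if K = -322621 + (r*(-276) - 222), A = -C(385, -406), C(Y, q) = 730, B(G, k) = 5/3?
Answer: -1/324217 ≈ -3.0844e-6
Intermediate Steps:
B(G, k) = 5/3 (B(G, k) = 5*(1/3) = 5/3)
r = 7/3 (r = -7*(5/3 - 2) = -7*(-1/3) = 7/3 ≈ 2.3333)
A = -730 (A = -1*730 = -730)
K = -323487 (K = -322621 + ((7/3)*(-276) - 222) = -322621 + (-644 - 222) = -322621 - 866 = -323487)
1/(K + A) = 1/(-323487 - 730) = 1/(-324217) = -1/324217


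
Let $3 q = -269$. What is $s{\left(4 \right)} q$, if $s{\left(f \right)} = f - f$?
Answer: $0$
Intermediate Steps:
$q = - \frac{269}{3}$ ($q = \frac{1}{3} \left(-269\right) = - \frac{269}{3} \approx -89.667$)
$s{\left(f \right)} = 0$
$s{\left(4 \right)} q = 0 \left(- \frac{269}{3}\right) = 0$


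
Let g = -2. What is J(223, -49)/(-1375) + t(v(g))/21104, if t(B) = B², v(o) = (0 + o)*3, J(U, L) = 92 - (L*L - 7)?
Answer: 12157727/7254500 ≈ 1.6759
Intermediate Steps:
J(U, L) = 99 - L² (J(U, L) = 92 - (L² - 7) = 92 - (-7 + L²) = 92 + (7 - L²) = 99 - L²)
v(o) = 3*o (v(o) = o*3 = 3*o)
J(223, -49)/(-1375) + t(v(g))/21104 = (99 - 1*(-49)²)/(-1375) + (3*(-2))²/21104 = (99 - 1*2401)*(-1/1375) + (-6)²*(1/21104) = (99 - 2401)*(-1/1375) + 36*(1/21104) = -2302*(-1/1375) + 9/5276 = 2302/1375 + 9/5276 = 12157727/7254500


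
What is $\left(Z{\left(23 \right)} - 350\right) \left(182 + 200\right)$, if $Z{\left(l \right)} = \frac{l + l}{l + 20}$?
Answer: $- \frac{5731528}{43} \approx -1.3329 \cdot 10^{5}$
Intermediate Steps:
$Z{\left(l \right)} = \frac{2 l}{20 + l}$
$\left(Z{\left(23 \right)} - 350\right) \left(182 + 200\right) = \left(2 \cdot 23 \frac{1}{20 + 23} - 350\right) \left(182 + 200\right) = \left(2 \cdot 23 \cdot \frac{1}{43} - 350\right) 382 = \left(\frac{46}{43} - 350\right) 382 = \left(- \frac{15004}{43}\right) 382 = - \frac{5731528}{43}$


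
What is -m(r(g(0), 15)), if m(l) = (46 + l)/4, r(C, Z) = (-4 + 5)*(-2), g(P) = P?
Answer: -11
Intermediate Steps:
r(C, Z) = -2 (r(C, Z) = 1*(-2) = -2)
m(l) = 23/2 + l/4 (m(l) = (46 + l)*(¼) = 23/2 + l/4)
-m(r(g(0), 15)) = -(23/2 + (¼)*(-2)) = -(23/2 - ½) = -1*11 = -11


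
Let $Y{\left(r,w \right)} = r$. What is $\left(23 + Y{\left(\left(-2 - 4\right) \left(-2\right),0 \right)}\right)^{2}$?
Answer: $1225$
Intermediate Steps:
$\left(23 + Y{\left(\left(-2 - 4\right) \left(-2\right),0 \right)}\right)^{2} = \left(23 + \left(-2 - 4\right) \left(-2\right)\right)^{2} = \left(23 - -12\right)^{2} = \left(23 + 12\right)^{2} = 35^{2} = 1225$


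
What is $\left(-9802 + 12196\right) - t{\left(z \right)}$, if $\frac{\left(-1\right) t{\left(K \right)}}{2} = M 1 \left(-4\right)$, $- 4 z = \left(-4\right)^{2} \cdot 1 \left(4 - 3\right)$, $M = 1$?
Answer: $2386$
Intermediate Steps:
$z = -4$ ($z = - \frac{\left(-4\right)^{2} \cdot 1 \left(4 - 3\right)}{4} = - \frac{16 \cdot 1 \cdot 1}{4} = - \frac{16 \cdot 1}{4} = \left(- \frac{1}{4}\right) 16 = -4$)
$t{\left(K \right)} = 8$ ($t{\left(K \right)} = - 2 \cdot 1 \cdot 1 \left(-4\right) = - 2 \cdot 1 \left(-4\right) = \left(-2\right) \left(-4\right) = 8$)
$\left(-9802 + 12196\right) - t{\left(z \right)} = \left(-9802 + 12196\right) - 8 = 2394 - 8 = 2386$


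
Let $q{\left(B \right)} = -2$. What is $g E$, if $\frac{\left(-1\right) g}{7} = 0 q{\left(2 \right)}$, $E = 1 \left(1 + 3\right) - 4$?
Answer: $0$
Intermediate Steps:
$E = 0$ ($E = 1 \cdot 4 - 4 = 4 - 4 = 0$)
$g = 0$ ($g = - 7 \cdot 0 \left(-2\right) = \left(-7\right) 0 = 0$)
$g E = 0 \cdot 0 = 0$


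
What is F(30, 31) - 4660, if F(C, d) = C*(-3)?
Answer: -4750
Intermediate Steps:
F(C, d) = -3*C
F(30, 31) - 4660 = -3*30 - 4660 = -90 - 4660 = -4750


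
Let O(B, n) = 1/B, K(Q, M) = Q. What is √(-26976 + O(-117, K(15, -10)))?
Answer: I*√41030509/39 ≈ 164.24*I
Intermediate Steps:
√(-26976 + O(-117, K(15, -10))) = √(-26976 + 1/(-117)) = √(-26976 - 1/117) = √(-3156193/117) = I*√41030509/39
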